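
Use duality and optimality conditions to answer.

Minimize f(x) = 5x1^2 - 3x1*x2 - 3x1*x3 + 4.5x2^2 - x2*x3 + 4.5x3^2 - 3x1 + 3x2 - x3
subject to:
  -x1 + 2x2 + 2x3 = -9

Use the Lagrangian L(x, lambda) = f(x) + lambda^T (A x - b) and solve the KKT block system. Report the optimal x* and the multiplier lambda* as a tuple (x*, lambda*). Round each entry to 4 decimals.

Form the Lagrangian:
  L(x, lambda) = (1/2) x^T Q x + c^T x + lambda^T (A x - b)
Stationarity (grad_x L = 0): Q x + c + A^T lambda = 0.
Primal feasibility: A x = b.

This gives the KKT block system:
  [ Q   A^T ] [ x     ]   [-c ]
  [ A    0  ] [ lambda ] = [ b ]

Solving the linear system:
  x*      = (-0.25, -2.5125, -2.1125)
  lambda* = (8.375)
  f(x*)   = 35.35

x* = (-0.25, -2.5125, -2.1125), lambda* = (8.375)


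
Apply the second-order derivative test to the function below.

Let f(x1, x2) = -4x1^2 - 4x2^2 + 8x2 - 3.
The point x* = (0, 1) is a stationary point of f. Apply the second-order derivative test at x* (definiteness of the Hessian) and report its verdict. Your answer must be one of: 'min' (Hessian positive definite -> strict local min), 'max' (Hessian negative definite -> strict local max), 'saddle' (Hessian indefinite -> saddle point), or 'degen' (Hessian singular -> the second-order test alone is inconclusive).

Compute the Hessian H = grad^2 f:
  H = [[-8, 0], [0, -8]]
Verify stationarity: grad f(x*) = H x* + g = (0, 0).
Eigenvalues of H: -8, -8.
Both eigenvalues < 0, so H is negative definite -> x* is a strict local max.

max


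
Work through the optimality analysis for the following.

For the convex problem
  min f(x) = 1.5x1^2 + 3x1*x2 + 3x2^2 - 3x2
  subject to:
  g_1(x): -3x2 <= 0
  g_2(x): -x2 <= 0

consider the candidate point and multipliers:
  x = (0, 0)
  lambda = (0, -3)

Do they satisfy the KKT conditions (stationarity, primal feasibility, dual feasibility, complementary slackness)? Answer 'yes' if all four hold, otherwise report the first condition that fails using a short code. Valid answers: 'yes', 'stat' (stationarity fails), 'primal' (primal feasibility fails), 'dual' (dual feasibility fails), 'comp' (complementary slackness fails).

Gradient of f: grad f(x) = Q x + c = (0, -3)
Constraint values g_i(x) = a_i^T x - b_i:
  g_1((0, 0)) = 0
  g_2((0, 0)) = 0
Stationarity residual: grad f(x) + sum_i lambda_i a_i = (0, 0)
  -> stationarity OK
Primal feasibility (all g_i <= 0): OK
Dual feasibility (all lambda_i >= 0): FAILS
Complementary slackness (lambda_i * g_i(x) = 0 for all i): OK

Verdict: the first failing condition is dual_feasibility -> dual.

dual


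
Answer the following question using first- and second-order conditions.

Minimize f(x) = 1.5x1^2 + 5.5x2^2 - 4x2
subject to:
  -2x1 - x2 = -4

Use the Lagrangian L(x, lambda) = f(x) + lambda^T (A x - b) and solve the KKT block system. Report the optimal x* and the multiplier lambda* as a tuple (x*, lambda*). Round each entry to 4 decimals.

Form the Lagrangian:
  L(x, lambda) = (1/2) x^T Q x + c^T x + lambda^T (A x - b)
Stationarity (grad_x L = 0): Q x + c + A^T lambda = 0.
Primal feasibility: A x = b.

This gives the KKT block system:
  [ Q   A^T ] [ x     ]   [-c ]
  [ A    0  ] [ lambda ] = [ b ]

Solving the linear system:
  x*      = (1.7021, 0.5957)
  lambda* = (2.5532)
  f(x*)   = 3.9149

x* = (1.7021, 0.5957), lambda* = (2.5532)


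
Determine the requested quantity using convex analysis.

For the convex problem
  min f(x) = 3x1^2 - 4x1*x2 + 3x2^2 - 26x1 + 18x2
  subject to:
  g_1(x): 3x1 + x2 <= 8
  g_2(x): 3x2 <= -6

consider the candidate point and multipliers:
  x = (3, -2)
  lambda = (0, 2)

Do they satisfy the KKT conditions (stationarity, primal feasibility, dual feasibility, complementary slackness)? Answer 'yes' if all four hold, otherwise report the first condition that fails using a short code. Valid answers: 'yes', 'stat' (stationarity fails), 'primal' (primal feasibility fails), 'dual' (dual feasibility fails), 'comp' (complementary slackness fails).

Gradient of f: grad f(x) = Q x + c = (0, -6)
Constraint values g_i(x) = a_i^T x - b_i:
  g_1((3, -2)) = -1
  g_2((3, -2)) = 0
Stationarity residual: grad f(x) + sum_i lambda_i a_i = (0, 0)
  -> stationarity OK
Primal feasibility (all g_i <= 0): OK
Dual feasibility (all lambda_i >= 0): OK
Complementary slackness (lambda_i * g_i(x) = 0 for all i): OK

Verdict: yes, KKT holds.

yes


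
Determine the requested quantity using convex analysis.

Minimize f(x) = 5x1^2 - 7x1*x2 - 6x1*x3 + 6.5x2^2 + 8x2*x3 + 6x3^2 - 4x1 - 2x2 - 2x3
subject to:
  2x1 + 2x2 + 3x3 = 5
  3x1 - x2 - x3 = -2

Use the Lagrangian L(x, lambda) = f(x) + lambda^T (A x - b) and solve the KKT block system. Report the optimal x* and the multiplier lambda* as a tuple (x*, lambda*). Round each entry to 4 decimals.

Form the Lagrangian:
  L(x, lambda) = (1/2) x^T Q x + c^T x + lambda^T (A x - b)
Stationarity (grad_x L = 0): Q x + c + A^T lambda = 0.
Primal feasibility: A x = b.

This gives the KKT block system:
  [ Q   A^T ] [ x     ]   [-c ]
  [ A    0  ] [ lambda ] = [ b ]

Solving the linear system:
  x*      = (-0.0542, 0.4034, 1.4339)
  lambda* = (-3.6644, 7.7661)
  f(x*)   = 15.1983

x* = (-0.0542, 0.4034, 1.4339), lambda* = (-3.6644, 7.7661)


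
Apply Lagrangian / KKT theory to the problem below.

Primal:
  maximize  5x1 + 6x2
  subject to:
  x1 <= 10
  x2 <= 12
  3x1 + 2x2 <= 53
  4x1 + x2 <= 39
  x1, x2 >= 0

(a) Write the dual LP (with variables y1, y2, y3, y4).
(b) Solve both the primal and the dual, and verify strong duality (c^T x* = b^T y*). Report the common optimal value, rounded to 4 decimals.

The standard primal-dual pair for 'max c^T x s.t. A x <= b, x >= 0' is:
  Dual:  min b^T y  s.t.  A^T y >= c,  y >= 0.

So the dual LP is:
  minimize  10y1 + 12y2 + 53y3 + 39y4
  subject to:
    y1 + 3y3 + 4y4 >= 5
    y2 + 2y3 + y4 >= 6
    y1, y2, y3, y4 >= 0

Solving the primal: x* = (6.75, 12).
  primal value c^T x* = 105.75.
Solving the dual: y* = (0, 4.75, 0, 1.25).
  dual value b^T y* = 105.75.
Strong duality: c^T x* = b^T y*. Confirmed.

105.75


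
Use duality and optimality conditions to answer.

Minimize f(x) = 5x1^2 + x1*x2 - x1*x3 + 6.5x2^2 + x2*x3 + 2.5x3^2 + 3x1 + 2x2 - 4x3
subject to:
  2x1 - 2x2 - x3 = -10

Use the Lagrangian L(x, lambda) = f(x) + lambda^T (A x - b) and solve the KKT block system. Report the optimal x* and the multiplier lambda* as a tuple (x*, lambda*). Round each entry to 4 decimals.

Form the Lagrangian:
  L(x, lambda) = (1/2) x^T Q x + c^T x + lambda^T (A x - b)
Stationarity (grad_x L = 0): Q x + c + A^T lambda = 0.
Primal feasibility: A x = b.

This gives the KKT block system:
  [ Q   A^T ] [ x     ]   [-c ]
  [ A    0  ] [ lambda ] = [ b ]

Solving the linear system:
  x*      = (-2.3913, 1.5217, 2.1739)
  lambda* = (10.7826)
  f(x*)   = 47.5

x* = (-2.3913, 1.5217, 2.1739), lambda* = (10.7826)


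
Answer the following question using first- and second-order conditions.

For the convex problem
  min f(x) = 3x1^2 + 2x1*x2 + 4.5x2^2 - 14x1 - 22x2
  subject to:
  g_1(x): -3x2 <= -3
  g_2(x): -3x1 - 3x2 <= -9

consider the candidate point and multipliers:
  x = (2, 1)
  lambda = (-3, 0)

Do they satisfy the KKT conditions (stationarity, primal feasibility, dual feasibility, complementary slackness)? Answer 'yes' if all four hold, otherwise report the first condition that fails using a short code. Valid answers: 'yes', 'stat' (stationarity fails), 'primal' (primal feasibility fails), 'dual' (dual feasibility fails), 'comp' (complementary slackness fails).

Gradient of f: grad f(x) = Q x + c = (0, -9)
Constraint values g_i(x) = a_i^T x - b_i:
  g_1((2, 1)) = 0
  g_2((2, 1)) = 0
Stationarity residual: grad f(x) + sum_i lambda_i a_i = (0, 0)
  -> stationarity OK
Primal feasibility (all g_i <= 0): OK
Dual feasibility (all lambda_i >= 0): FAILS
Complementary slackness (lambda_i * g_i(x) = 0 for all i): OK

Verdict: the first failing condition is dual_feasibility -> dual.

dual


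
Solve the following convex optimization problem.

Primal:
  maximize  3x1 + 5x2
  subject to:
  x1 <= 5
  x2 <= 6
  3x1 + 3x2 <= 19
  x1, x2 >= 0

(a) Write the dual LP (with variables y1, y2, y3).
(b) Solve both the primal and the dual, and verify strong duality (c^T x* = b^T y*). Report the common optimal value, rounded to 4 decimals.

The standard primal-dual pair for 'max c^T x s.t. A x <= b, x >= 0' is:
  Dual:  min b^T y  s.t.  A^T y >= c,  y >= 0.

So the dual LP is:
  minimize  5y1 + 6y2 + 19y3
  subject to:
    y1 + 3y3 >= 3
    y2 + 3y3 >= 5
    y1, y2, y3 >= 0

Solving the primal: x* = (0.3333, 6).
  primal value c^T x* = 31.
Solving the dual: y* = (0, 2, 1).
  dual value b^T y* = 31.
Strong duality: c^T x* = b^T y*. Confirmed.

31


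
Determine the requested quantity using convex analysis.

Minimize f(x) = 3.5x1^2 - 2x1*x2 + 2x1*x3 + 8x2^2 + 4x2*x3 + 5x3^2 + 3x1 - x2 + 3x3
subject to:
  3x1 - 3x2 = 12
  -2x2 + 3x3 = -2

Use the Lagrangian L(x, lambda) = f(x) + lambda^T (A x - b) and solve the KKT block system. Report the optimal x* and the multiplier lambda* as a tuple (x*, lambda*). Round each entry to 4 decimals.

Form the Lagrangian:
  L(x, lambda) = (1/2) x^T Q x + c^T x + lambda^T (A x - b)
Stationarity (grad_x L = 0): Q x + c + A^T lambda = 0.
Primal feasibility: A x = b.

This gives the KKT block system:
  [ Q   A^T ] [ x     ]   [-c ]
  [ A    0  ] [ lambda ] = [ b ]

Solving the linear system:
  x*      = (3.3357, -0.6643, -1.1095)
  lambda* = (-8.4865, 1.3604)
  f(x*)   = 55.9505

x* = (3.3357, -0.6643, -1.1095), lambda* = (-8.4865, 1.3604)


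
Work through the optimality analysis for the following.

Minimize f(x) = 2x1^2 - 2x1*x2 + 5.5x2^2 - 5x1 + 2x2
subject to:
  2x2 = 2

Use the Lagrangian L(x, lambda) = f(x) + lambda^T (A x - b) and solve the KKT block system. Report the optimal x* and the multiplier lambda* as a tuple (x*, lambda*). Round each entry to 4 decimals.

Form the Lagrangian:
  L(x, lambda) = (1/2) x^T Q x + c^T x + lambda^T (A x - b)
Stationarity (grad_x L = 0): Q x + c + A^T lambda = 0.
Primal feasibility: A x = b.

This gives the KKT block system:
  [ Q   A^T ] [ x     ]   [-c ]
  [ A    0  ] [ lambda ] = [ b ]

Solving the linear system:
  x*      = (1.75, 1)
  lambda* = (-4.75)
  f(x*)   = 1.375

x* = (1.75, 1), lambda* = (-4.75)


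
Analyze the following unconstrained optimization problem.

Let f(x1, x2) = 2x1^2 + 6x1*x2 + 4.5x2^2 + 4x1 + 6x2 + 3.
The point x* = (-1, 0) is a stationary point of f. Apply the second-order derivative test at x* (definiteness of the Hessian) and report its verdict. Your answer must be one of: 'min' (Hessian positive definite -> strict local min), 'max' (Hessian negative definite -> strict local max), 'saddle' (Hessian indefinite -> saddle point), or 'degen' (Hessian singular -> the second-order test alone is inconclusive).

Compute the Hessian H = grad^2 f:
  H = [[4, 6], [6, 9]]
Verify stationarity: grad f(x*) = H x* + g = (0, 0).
Eigenvalues of H: 0, 13.
H has a zero eigenvalue (singular; positive semidefinite but not definite), so H is neither positive definite, negative definite, nor indefinite. The second-order test alone is inconclusive -> degen.
(Indeed, f is constant along the null direction of H through x*, so x* is not a strict local extremum.)

degen


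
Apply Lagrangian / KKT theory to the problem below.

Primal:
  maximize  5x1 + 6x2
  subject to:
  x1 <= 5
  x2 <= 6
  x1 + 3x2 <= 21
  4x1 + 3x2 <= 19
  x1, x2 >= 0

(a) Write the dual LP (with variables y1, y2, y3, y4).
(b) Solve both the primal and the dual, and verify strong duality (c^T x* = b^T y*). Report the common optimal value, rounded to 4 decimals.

The standard primal-dual pair for 'max c^T x s.t. A x <= b, x >= 0' is:
  Dual:  min b^T y  s.t.  A^T y >= c,  y >= 0.

So the dual LP is:
  minimize  5y1 + 6y2 + 21y3 + 19y4
  subject to:
    y1 + y3 + 4y4 >= 5
    y2 + 3y3 + 3y4 >= 6
    y1, y2, y3, y4 >= 0

Solving the primal: x* = (0.25, 6).
  primal value c^T x* = 37.25.
Solving the dual: y* = (0, 2.25, 0, 1.25).
  dual value b^T y* = 37.25.
Strong duality: c^T x* = b^T y*. Confirmed.

37.25


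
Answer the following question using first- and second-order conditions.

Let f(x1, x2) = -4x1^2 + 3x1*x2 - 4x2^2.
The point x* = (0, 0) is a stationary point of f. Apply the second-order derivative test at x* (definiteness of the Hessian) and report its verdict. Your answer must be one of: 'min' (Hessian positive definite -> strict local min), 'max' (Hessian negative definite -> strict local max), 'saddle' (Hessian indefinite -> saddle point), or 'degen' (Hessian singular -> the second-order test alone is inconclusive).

Compute the Hessian H = grad^2 f:
  H = [[-8, 3], [3, -8]]
Verify stationarity: grad f(x*) = H x* + g = (0, 0).
Eigenvalues of H: -11, -5.
Both eigenvalues < 0, so H is negative definite -> x* is a strict local max.

max


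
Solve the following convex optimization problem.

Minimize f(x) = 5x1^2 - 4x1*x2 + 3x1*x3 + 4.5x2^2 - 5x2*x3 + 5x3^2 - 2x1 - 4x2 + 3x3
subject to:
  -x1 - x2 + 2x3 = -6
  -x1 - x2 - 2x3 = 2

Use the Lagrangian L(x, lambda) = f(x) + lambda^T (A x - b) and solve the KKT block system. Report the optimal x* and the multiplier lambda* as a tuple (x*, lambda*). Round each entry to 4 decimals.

Form the Lagrangian:
  L(x, lambda) = (1/2) x^T Q x + c^T x + lambda^T (A x - b)
Stationarity (grad_x L = 0): Q x + c + A^T lambda = 0.
Primal feasibility: A x = b.

This gives the KKT block system:
  [ Q   A^T ] [ x     ]   [-c ]
  [ A    0  ] [ lambda ] = [ b ]

Solving the linear system:
  x*      = (1.4815, 0.5185, -2)
  lambda* = (6.1574, -1.4167)
  f(x*)   = 14.3704

x* = (1.4815, 0.5185, -2), lambda* = (6.1574, -1.4167)


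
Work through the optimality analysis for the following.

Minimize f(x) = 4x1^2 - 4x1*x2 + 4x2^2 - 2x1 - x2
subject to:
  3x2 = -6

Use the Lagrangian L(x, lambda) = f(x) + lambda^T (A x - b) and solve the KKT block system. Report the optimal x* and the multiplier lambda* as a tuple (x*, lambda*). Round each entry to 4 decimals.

Form the Lagrangian:
  L(x, lambda) = (1/2) x^T Q x + c^T x + lambda^T (A x - b)
Stationarity (grad_x L = 0): Q x + c + A^T lambda = 0.
Primal feasibility: A x = b.

This gives the KKT block system:
  [ Q   A^T ] [ x     ]   [-c ]
  [ A    0  ] [ lambda ] = [ b ]

Solving the linear system:
  x*      = (-0.75, -2)
  lambda* = (4.6667)
  f(x*)   = 15.75

x* = (-0.75, -2), lambda* = (4.6667)


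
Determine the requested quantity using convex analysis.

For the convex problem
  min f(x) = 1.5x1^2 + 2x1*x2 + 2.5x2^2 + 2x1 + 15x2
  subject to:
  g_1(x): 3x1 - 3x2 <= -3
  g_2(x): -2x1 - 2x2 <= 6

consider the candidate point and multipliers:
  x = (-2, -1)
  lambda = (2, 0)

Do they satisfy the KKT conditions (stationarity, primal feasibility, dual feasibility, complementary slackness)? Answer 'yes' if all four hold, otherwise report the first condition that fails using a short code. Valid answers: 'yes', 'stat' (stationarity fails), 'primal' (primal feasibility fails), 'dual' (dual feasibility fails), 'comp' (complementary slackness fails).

Gradient of f: grad f(x) = Q x + c = (-6, 6)
Constraint values g_i(x) = a_i^T x - b_i:
  g_1((-2, -1)) = 0
  g_2((-2, -1)) = 0
Stationarity residual: grad f(x) + sum_i lambda_i a_i = (0, 0)
  -> stationarity OK
Primal feasibility (all g_i <= 0): OK
Dual feasibility (all lambda_i >= 0): OK
Complementary slackness (lambda_i * g_i(x) = 0 for all i): OK

Verdict: yes, KKT holds.

yes


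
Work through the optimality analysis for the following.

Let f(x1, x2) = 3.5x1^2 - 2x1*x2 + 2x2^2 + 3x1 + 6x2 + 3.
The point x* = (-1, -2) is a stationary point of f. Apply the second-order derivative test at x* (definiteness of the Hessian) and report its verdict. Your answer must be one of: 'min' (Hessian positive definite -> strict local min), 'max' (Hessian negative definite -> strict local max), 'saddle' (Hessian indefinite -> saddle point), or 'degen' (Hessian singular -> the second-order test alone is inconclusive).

Compute the Hessian H = grad^2 f:
  H = [[7, -2], [-2, 4]]
Verify stationarity: grad f(x*) = H x* + g = (0, 0).
Eigenvalues of H: 3, 8.
Both eigenvalues > 0, so H is positive definite -> x* is a strict local min.

min


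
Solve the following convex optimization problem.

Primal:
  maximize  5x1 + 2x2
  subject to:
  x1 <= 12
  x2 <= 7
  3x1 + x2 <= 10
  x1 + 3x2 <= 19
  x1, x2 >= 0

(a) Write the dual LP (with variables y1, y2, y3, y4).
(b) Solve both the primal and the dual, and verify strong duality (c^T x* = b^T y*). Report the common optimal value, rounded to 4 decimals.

The standard primal-dual pair for 'max c^T x s.t. A x <= b, x >= 0' is:
  Dual:  min b^T y  s.t.  A^T y >= c,  y >= 0.

So the dual LP is:
  minimize  12y1 + 7y2 + 10y3 + 19y4
  subject to:
    y1 + 3y3 + y4 >= 5
    y2 + y3 + 3y4 >= 2
    y1, y2, y3, y4 >= 0

Solving the primal: x* = (1.375, 5.875).
  primal value c^T x* = 18.625.
Solving the dual: y* = (0, 0, 1.625, 0.125).
  dual value b^T y* = 18.625.
Strong duality: c^T x* = b^T y*. Confirmed.

18.625


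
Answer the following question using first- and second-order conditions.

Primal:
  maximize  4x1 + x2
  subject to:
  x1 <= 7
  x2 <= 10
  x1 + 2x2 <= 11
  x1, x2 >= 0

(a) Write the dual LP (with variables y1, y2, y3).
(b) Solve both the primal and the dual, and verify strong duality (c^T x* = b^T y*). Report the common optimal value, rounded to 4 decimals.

The standard primal-dual pair for 'max c^T x s.t. A x <= b, x >= 0' is:
  Dual:  min b^T y  s.t.  A^T y >= c,  y >= 0.

So the dual LP is:
  minimize  7y1 + 10y2 + 11y3
  subject to:
    y1 + y3 >= 4
    y2 + 2y3 >= 1
    y1, y2, y3 >= 0

Solving the primal: x* = (7, 2).
  primal value c^T x* = 30.
Solving the dual: y* = (3.5, 0, 0.5).
  dual value b^T y* = 30.
Strong duality: c^T x* = b^T y*. Confirmed.

30


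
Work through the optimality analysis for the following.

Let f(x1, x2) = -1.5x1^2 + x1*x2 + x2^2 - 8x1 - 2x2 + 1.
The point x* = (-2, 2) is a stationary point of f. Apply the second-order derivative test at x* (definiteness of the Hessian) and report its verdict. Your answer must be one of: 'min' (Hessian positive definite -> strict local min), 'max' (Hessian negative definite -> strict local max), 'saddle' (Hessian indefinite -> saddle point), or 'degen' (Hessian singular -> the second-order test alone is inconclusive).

Compute the Hessian H = grad^2 f:
  H = [[-3, 1], [1, 2]]
Verify stationarity: grad f(x*) = H x* + g = (0, 0).
Eigenvalues of H: -3.1926, 2.1926.
Eigenvalues have mixed signs, so H is indefinite -> x* is a saddle point.

saddle


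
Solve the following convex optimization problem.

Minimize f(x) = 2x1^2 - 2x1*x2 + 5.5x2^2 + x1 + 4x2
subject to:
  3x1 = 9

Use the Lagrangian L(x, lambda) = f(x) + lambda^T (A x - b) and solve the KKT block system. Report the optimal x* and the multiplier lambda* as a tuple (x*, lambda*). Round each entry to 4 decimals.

Form the Lagrangian:
  L(x, lambda) = (1/2) x^T Q x + c^T x + lambda^T (A x - b)
Stationarity (grad_x L = 0): Q x + c + A^T lambda = 0.
Primal feasibility: A x = b.

This gives the KKT block system:
  [ Q   A^T ] [ x     ]   [-c ]
  [ A    0  ] [ lambda ] = [ b ]

Solving the linear system:
  x*      = (3, 0.1818)
  lambda* = (-4.2121)
  f(x*)   = 20.8182

x* = (3, 0.1818), lambda* = (-4.2121)


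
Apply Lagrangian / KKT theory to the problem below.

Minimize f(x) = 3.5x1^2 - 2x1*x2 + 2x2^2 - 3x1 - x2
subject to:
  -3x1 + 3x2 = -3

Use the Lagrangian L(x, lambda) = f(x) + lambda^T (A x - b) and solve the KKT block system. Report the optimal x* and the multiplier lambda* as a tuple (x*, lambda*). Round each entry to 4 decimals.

Form the Lagrangian:
  L(x, lambda) = (1/2) x^T Q x + c^T x + lambda^T (A x - b)
Stationarity (grad_x L = 0): Q x + c + A^T lambda = 0.
Primal feasibility: A x = b.

This gives the KKT block system:
  [ Q   A^T ] [ x     ]   [-c ]
  [ A    0  ] [ lambda ] = [ b ]

Solving the linear system:
  x*      = (0.8571, -0.1429)
  lambda* = (1.0952)
  f(x*)   = 0.4286

x* = (0.8571, -0.1429), lambda* = (1.0952)


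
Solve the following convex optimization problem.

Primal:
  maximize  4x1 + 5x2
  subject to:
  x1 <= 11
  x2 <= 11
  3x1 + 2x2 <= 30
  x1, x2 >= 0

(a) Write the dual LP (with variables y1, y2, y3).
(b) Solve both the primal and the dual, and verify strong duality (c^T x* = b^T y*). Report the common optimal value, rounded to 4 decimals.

The standard primal-dual pair for 'max c^T x s.t. A x <= b, x >= 0' is:
  Dual:  min b^T y  s.t.  A^T y >= c,  y >= 0.

So the dual LP is:
  minimize  11y1 + 11y2 + 30y3
  subject to:
    y1 + 3y3 >= 4
    y2 + 2y3 >= 5
    y1, y2, y3 >= 0

Solving the primal: x* = (2.6667, 11).
  primal value c^T x* = 65.6667.
Solving the dual: y* = (0, 2.3333, 1.3333).
  dual value b^T y* = 65.6667.
Strong duality: c^T x* = b^T y*. Confirmed.

65.6667


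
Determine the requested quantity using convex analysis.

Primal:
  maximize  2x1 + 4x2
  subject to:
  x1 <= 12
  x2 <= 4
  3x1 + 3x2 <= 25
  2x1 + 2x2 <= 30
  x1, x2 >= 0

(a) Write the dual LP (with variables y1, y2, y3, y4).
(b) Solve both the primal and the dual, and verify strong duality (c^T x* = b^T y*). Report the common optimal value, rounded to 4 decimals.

The standard primal-dual pair for 'max c^T x s.t. A x <= b, x >= 0' is:
  Dual:  min b^T y  s.t.  A^T y >= c,  y >= 0.

So the dual LP is:
  minimize  12y1 + 4y2 + 25y3 + 30y4
  subject to:
    y1 + 3y3 + 2y4 >= 2
    y2 + 3y3 + 2y4 >= 4
    y1, y2, y3, y4 >= 0

Solving the primal: x* = (4.3333, 4).
  primal value c^T x* = 24.6667.
Solving the dual: y* = (0, 2, 0.6667, 0).
  dual value b^T y* = 24.6667.
Strong duality: c^T x* = b^T y*. Confirmed.

24.6667


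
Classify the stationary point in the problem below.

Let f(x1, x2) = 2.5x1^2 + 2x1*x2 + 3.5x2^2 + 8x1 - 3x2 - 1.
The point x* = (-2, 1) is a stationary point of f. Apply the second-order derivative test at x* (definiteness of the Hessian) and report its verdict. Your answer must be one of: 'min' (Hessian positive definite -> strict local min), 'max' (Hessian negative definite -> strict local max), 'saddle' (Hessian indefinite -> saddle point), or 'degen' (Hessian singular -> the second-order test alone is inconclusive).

Compute the Hessian H = grad^2 f:
  H = [[5, 2], [2, 7]]
Verify stationarity: grad f(x*) = H x* + g = (0, 0).
Eigenvalues of H: 3.7639, 8.2361.
Both eigenvalues > 0, so H is positive definite -> x* is a strict local min.

min


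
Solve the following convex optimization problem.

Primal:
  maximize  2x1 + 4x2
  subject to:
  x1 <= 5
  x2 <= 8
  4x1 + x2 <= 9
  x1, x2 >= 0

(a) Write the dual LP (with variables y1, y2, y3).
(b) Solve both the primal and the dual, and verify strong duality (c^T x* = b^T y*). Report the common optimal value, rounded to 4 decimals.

The standard primal-dual pair for 'max c^T x s.t. A x <= b, x >= 0' is:
  Dual:  min b^T y  s.t.  A^T y >= c,  y >= 0.

So the dual LP is:
  minimize  5y1 + 8y2 + 9y3
  subject to:
    y1 + 4y3 >= 2
    y2 + y3 >= 4
    y1, y2, y3 >= 0

Solving the primal: x* = (0.25, 8).
  primal value c^T x* = 32.5.
Solving the dual: y* = (0, 3.5, 0.5).
  dual value b^T y* = 32.5.
Strong duality: c^T x* = b^T y*. Confirmed.

32.5


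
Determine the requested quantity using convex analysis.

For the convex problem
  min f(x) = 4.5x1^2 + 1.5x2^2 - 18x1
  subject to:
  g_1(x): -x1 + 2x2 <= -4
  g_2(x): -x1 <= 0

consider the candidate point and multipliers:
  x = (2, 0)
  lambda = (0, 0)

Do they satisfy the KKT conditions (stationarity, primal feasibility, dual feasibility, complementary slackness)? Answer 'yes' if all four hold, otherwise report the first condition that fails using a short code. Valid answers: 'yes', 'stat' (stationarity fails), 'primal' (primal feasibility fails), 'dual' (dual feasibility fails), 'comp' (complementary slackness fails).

Gradient of f: grad f(x) = Q x + c = (0, 0)
Constraint values g_i(x) = a_i^T x - b_i:
  g_1((2, 0)) = 2
  g_2((2, 0)) = -2
Stationarity residual: grad f(x) + sum_i lambda_i a_i = (0, 0)
  -> stationarity OK
Primal feasibility (all g_i <= 0): FAILS
Dual feasibility (all lambda_i >= 0): OK
Complementary slackness (lambda_i * g_i(x) = 0 for all i): OK

Verdict: the first failing condition is primal_feasibility -> primal.

primal


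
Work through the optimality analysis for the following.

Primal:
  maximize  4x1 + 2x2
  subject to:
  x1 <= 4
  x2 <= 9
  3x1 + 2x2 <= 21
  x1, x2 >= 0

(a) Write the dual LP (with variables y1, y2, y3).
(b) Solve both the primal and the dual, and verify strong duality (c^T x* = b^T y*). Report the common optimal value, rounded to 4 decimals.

The standard primal-dual pair for 'max c^T x s.t. A x <= b, x >= 0' is:
  Dual:  min b^T y  s.t.  A^T y >= c,  y >= 0.

So the dual LP is:
  minimize  4y1 + 9y2 + 21y3
  subject to:
    y1 + 3y3 >= 4
    y2 + 2y3 >= 2
    y1, y2, y3 >= 0

Solving the primal: x* = (4, 4.5).
  primal value c^T x* = 25.
Solving the dual: y* = (1, 0, 1).
  dual value b^T y* = 25.
Strong duality: c^T x* = b^T y*. Confirmed.

25


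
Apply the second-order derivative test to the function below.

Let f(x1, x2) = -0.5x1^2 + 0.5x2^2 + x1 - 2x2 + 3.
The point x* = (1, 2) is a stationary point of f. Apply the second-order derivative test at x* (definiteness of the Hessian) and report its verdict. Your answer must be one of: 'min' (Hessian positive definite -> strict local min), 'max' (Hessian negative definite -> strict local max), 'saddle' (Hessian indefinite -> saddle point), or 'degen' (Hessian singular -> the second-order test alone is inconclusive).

Compute the Hessian H = grad^2 f:
  H = [[-1, 0], [0, 1]]
Verify stationarity: grad f(x*) = H x* + g = (0, 0).
Eigenvalues of H: -1, 1.
Eigenvalues have mixed signs, so H is indefinite -> x* is a saddle point.

saddle


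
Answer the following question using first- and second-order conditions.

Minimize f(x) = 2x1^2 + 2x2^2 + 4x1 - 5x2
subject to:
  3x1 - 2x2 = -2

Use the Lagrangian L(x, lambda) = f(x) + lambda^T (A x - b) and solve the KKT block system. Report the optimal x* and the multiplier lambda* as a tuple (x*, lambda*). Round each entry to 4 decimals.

Form the Lagrangian:
  L(x, lambda) = (1/2) x^T Q x + c^T x + lambda^T (A x - b)
Stationarity (grad_x L = 0): Q x + c + A^T lambda = 0.
Primal feasibility: A x = b.

This gives the KKT block system:
  [ Q   A^T ] [ x     ]   [-c ]
  [ A    0  ] [ lambda ] = [ b ]

Solving the linear system:
  x*      = (-0.1923, 0.7115)
  lambda* = (-1.0769)
  f(x*)   = -3.2404

x* = (-0.1923, 0.7115), lambda* = (-1.0769)


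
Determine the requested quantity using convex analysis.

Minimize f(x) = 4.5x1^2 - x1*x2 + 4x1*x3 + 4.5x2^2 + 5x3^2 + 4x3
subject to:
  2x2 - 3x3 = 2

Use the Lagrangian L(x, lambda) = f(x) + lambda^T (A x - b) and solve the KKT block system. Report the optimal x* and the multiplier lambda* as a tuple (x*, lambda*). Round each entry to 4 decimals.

Form the Lagrangian:
  L(x, lambda) = (1/2) x^T Q x + c^T x + lambda^T (A x - b)
Stationarity (grad_x L = 0): Q x + c + A^T lambda = 0.
Primal feasibility: A x = b.

This gives the KKT block system:
  [ Q   A^T ] [ x     ]   [-c ]
  [ A    0  ] [ lambda ] = [ b ]

Solving the linear system:
  x*      = (0.2782, 0.0977, -0.6015)
  lambda* = (-0.3008)
  f(x*)   = -0.9023

x* = (0.2782, 0.0977, -0.6015), lambda* = (-0.3008)


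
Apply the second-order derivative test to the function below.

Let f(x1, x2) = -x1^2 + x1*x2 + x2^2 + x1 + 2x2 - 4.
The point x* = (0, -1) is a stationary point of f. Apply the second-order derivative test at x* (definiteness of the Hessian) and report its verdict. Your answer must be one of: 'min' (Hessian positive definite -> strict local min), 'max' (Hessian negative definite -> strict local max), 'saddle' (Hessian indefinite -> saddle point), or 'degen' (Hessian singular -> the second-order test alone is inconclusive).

Compute the Hessian H = grad^2 f:
  H = [[-2, 1], [1, 2]]
Verify stationarity: grad f(x*) = H x* + g = (0, 0).
Eigenvalues of H: -2.2361, 2.2361.
Eigenvalues have mixed signs, so H is indefinite -> x* is a saddle point.

saddle


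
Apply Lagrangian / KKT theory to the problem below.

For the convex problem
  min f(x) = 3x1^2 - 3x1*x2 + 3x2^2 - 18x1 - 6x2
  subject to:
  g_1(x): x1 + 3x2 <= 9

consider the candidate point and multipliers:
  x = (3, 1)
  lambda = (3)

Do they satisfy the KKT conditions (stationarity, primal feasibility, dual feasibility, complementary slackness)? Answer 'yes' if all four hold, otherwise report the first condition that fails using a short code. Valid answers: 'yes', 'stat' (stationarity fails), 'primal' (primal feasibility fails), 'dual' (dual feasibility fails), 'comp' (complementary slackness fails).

Gradient of f: grad f(x) = Q x + c = (-3, -9)
Constraint values g_i(x) = a_i^T x - b_i:
  g_1((3, 1)) = -3
Stationarity residual: grad f(x) + sum_i lambda_i a_i = (0, 0)
  -> stationarity OK
Primal feasibility (all g_i <= 0): OK
Dual feasibility (all lambda_i >= 0): OK
Complementary slackness (lambda_i * g_i(x) = 0 for all i): FAILS

Verdict: the first failing condition is complementary_slackness -> comp.

comp


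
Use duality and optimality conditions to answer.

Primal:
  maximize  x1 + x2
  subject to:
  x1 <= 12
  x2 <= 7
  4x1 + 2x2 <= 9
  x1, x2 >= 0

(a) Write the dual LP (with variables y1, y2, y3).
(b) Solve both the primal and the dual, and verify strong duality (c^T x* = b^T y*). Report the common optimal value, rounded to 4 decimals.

The standard primal-dual pair for 'max c^T x s.t. A x <= b, x >= 0' is:
  Dual:  min b^T y  s.t.  A^T y >= c,  y >= 0.

So the dual LP is:
  minimize  12y1 + 7y2 + 9y3
  subject to:
    y1 + 4y3 >= 1
    y2 + 2y3 >= 1
    y1, y2, y3 >= 0

Solving the primal: x* = (0, 4.5).
  primal value c^T x* = 4.5.
Solving the dual: y* = (0, 0, 0.5).
  dual value b^T y* = 4.5.
Strong duality: c^T x* = b^T y*. Confirmed.

4.5


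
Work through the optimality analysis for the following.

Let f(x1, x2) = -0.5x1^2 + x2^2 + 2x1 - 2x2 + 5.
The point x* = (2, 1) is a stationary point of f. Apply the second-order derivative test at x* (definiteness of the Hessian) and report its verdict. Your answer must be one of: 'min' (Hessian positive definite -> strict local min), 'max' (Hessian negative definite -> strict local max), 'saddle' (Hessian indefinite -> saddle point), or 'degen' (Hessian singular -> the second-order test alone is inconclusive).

Compute the Hessian H = grad^2 f:
  H = [[-1, 0], [0, 2]]
Verify stationarity: grad f(x*) = H x* + g = (0, 0).
Eigenvalues of H: -1, 2.
Eigenvalues have mixed signs, so H is indefinite -> x* is a saddle point.

saddle


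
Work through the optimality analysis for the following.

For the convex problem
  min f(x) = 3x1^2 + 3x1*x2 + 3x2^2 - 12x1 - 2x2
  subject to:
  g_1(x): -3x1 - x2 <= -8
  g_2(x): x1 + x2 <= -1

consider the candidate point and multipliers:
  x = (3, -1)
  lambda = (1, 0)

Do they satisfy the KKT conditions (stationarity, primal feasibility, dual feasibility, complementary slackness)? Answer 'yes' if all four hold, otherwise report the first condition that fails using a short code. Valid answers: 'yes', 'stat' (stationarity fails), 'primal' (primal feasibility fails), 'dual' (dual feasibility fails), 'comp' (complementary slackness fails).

Gradient of f: grad f(x) = Q x + c = (3, 1)
Constraint values g_i(x) = a_i^T x - b_i:
  g_1((3, -1)) = 0
  g_2((3, -1)) = 3
Stationarity residual: grad f(x) + sum_i lambda_i a_i = (0, 0)
  -> stationarity OK
Primal feasibility (all g_i <= 0): FAILS
Dual feasibility (all lambda_i >= 0): OK
Complementary slackness (lambda_i * g_i(x) = 0 for all i): OK

Verdict: the first failing condition is primal_feasibility -> primal.

primal


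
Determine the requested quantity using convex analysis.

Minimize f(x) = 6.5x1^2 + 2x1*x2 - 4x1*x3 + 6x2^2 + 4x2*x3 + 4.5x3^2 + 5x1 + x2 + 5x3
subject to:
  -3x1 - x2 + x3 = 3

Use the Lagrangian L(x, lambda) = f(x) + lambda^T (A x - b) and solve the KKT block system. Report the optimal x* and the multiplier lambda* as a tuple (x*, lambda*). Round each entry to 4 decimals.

Form the Lagrangian:
  L(x, lambda) = (1/2) x^T Q x + c^T x + lambda^T (A x - b)
Stationarity (grad_x L = 0): Q x + c + A^T lambda = 0.
Primal feasibility: A x = b.

This gives the KKT block system:
  [ Q   A^T ] [ x     ]   [-c ]
  [ A    0  ] [ lambda ] = [ b ]

Solving the linear system:
  x*      = (-1.3858, 0.2163, -0.941)
  lambda* = (-2.9395)
  f(x*)   = -1.2995

x* = (-1.3858, 0.2163, -0.941), lambda* = (-2.9395)


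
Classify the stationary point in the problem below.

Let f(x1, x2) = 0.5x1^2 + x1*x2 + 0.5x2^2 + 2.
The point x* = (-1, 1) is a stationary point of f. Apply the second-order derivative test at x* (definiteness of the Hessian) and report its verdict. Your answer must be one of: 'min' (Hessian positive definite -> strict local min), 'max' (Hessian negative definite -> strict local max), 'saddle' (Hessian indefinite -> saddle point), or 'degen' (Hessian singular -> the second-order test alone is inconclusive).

Compute the Hessian H = grad^2 f:
  H = [[1, 1], [1, 1]]
Verify stationarity: grad f(x*) = H x* + g = (0, 0).
Eigenvalues of H: 0, 2.
H has a zero eigenvalue (singular; positive semidefinite but not definite), so H is neither positive definite, negative definite, nor indefinite. The second-order test alone is inconclusive -> degen.
(Indeed, f is constant along the null direction of H through x*, so x* is not a strict local extremum.)

degen


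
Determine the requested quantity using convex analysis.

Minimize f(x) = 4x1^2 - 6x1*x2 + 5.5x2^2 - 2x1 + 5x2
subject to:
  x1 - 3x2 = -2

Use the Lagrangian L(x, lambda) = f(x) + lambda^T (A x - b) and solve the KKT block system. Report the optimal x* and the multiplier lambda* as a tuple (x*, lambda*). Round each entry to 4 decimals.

Form the Lagrangian:
  L(x, lambda) = (1/2) x^T Q x + c^T x + lambda^T (A x - b)
Stationarity (grad_x L = 0): Q x + c + A^T lambda = 0.
Primal feasibility: A x = b.

This gives the KKT block system:
  [ Q   A^T ] [ x     ]   [-c ]
  [ A    0  ] [ lambda ] = [ b ]

Solving the linear system:
  x*      = (0.3617, 0.7872)
  lambda* = (3.8298)
  f(x*)   = 5.4362

x* = (0.3617, 0.7872), lambda* = (3.8298)


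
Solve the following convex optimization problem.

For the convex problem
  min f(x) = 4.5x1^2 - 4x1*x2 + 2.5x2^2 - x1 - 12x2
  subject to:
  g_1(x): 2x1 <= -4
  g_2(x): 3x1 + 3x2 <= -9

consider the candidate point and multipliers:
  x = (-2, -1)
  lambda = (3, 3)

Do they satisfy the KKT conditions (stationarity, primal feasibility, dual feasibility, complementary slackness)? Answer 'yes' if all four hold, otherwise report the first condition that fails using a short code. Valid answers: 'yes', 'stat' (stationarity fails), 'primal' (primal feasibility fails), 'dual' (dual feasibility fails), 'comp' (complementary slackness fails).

Gradient of f: grad f(x) = Q x + c = (-15, -9)
Constraint values g_i(x) = a_i^T x - b_i:
  g_1((-2, -1)) = 0
  g_2((-2, -1)) = 0
Stationarity residual: grad f(x) + sum_i lambda_i a_i = (0, 0)
  -> stationarity OK
Primal feasibility (all g_i <= 0): OK
Dual feasibility (all lambda_i >= 0): OK
Complementary slackness (lambda_i * g_i(x) = 0 for all i): OK

Verdict: yes, KKT holds.

yes


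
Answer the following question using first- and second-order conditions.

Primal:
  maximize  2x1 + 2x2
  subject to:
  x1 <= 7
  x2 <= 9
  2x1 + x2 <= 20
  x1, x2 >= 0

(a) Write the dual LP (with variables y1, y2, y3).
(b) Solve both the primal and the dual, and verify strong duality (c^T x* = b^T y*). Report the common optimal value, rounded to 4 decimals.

The standard primal-dual pair for 'max c^T x s.t. A x <= b, x >= 0' is:
  Dual:  min b^T y  s.t.  A^T y >= c,  y >= 0.

So the dual LP is:
  minimize  7y1 + 9y2 + 20y3
  subject to:
    y1 + 2y3 >= 2
    y2 + y3 >= 2
    y1, y2, y3 >= 0

Solving the primal: x* = (5.5, 9).
  primal value c^T x* = 29.
Solving the dual: y* = (0, 1, 1).
  dual value b^T y* = 29.
Strong duality: c^T x* = b^T y*. Confirmed.

29


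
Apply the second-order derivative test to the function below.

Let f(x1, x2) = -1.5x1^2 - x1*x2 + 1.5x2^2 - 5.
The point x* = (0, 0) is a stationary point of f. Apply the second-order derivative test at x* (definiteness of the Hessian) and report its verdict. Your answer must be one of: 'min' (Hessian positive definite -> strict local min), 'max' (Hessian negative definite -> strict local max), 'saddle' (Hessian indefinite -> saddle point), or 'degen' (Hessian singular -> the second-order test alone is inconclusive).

Compute the Hessian H = grad^2 f:
  H = [[-3, -1], [-1, 3]]
Verify stationarity: grad f(x*) = H x* + g = (0, 0).
Eigenvalues of H: -3.1623, 3.1623.
Eigenvalues have mixed signs, so H is indefinite -> x* is a saddle point.

saddle


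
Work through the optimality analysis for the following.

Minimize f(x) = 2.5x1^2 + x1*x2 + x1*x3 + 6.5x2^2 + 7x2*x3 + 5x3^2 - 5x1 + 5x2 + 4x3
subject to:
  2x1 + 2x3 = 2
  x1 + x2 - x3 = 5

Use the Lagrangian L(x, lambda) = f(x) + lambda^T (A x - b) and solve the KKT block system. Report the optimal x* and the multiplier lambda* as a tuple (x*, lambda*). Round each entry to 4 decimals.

Form the Lagrangian:
  L(x, lambda) = (1/2) x^T Q x + c^T x + lambda^T (A x - b)
Stationarity (grad_x L = 0): Q x + c + A^T lambda = 0.
Primal feasibility: A x = b.

This gives the KKT block system:
  [ Q   A^T ] [ x     ]   [-c ]
  [ A    0  ] [ lambda ] = [ b ]

Solving the linear system:
  x*      = (2.6292, 0.7416, -1.6292)
  lambda* = (-0.6966, -5.8652)
  f(x*)   = 7.382

x* = (2.6292, 0.7416, -1.6292), lambda* = (-0.6966, -5.8652)


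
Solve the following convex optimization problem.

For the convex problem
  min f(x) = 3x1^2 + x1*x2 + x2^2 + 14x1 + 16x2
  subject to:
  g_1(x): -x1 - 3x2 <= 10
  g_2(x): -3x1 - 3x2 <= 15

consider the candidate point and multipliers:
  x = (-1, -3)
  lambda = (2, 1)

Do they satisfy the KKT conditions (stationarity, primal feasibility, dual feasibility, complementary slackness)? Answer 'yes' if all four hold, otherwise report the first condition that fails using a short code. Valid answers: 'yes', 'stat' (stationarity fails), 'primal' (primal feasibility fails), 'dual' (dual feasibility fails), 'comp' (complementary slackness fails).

Gradient of f: grad f(x) = Q x + c = (5, 9)
Constraint values g_i(x) = a_i^T x - b_i:
  g_1((-1, -3)) = 0
  g_2((-1, -3)) = -3
Stationarity residual: grad f(x) + sum_i lambda_i a_i = (0, 0)
  -> stationarity OK
Primal feasibility (all g_i <= 0): OK
Dual feasibility (all lambda_i >= 0): OK
Complementary slackness (lambda_i * g_i(x) = 0 for all i): FAILS

Verdict: the first failing condition is complementary_slackness -> comp.

comp


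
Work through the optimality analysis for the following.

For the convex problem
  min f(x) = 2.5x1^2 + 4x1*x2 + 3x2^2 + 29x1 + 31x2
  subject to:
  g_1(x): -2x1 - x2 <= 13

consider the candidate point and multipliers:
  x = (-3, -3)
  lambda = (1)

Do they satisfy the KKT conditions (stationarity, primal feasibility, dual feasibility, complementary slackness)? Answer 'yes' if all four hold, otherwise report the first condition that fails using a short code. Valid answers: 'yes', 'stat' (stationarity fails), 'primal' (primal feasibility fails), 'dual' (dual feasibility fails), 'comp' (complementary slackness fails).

Gradient of f: grad f(x) = Q x + c = (2, 1)
Constraint values g_i(x) = a_i^T x - b_i:
  g_1((-3, -3)) = -4
Stationarity residual: grad f(x) + sum_i lambda_i a_i = (0, 0)
  -> stationarity OK
Primal feasibility (all g_i <= 0): OK
Dual feasibility (all lambda_i >= 0): OK
Complementary slackness (lambda_i * g_i(x) = 0 for all i): FAILS

Verdict: the first failing condition is complementary_slackness -> comp.

comp


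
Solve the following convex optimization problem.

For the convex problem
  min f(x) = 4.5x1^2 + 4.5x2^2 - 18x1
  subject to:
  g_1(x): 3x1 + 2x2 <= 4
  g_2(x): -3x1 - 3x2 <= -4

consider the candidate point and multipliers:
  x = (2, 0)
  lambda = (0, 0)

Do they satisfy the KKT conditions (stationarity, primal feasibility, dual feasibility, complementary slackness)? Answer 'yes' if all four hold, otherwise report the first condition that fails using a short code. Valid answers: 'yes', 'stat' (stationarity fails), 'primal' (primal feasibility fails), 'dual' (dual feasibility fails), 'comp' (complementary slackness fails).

Gradient of f: grad f(x) = Q x + c = (0, 0)
Constraint values g_i(x) = a_i^T x - b_i:
  g_1((2, 0)) = 2
  g_2((2, 0)) = -2
Stationarity residual: grad f(x) + sum_i lambda_i a_i = (0, 0)
  -> stationarity OK
Primal feasibility (all g_i <= 0): FAILS
Dual feasibility (all lambda_i >= 0): OK
Complementary slackness (lambda_i * g_i(x) = 0 for all i): OK

Verdict: the first failing condition is primal_feasibility -> primal.

primal
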